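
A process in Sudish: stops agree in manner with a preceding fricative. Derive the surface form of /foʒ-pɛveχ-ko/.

The rule targets /p/ (voiceless bilabial stop), which sits after the trigger /ʒ/ (fricative).
The voiceless bilabial fricative is [ɸ], so /p/ → [ɸ].
The same rule applies at the second boundary: /k/ → [x] next to /χ/.

[foʒɸɛveχxo]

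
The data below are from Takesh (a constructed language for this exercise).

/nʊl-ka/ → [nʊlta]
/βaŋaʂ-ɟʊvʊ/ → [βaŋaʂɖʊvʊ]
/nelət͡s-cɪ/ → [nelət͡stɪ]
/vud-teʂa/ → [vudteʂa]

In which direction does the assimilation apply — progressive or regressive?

progressive

Comparing underlying and surface forms, /k/ → [t] is the alternation; the neighbouring /l/ is constant.
/k/ is velar while /l/ is alveolar; the output [t] is alveolar, matching the trigger — so the feature that spreads is place.
Checking the remaining alternations: /ɟ/ → [ɖ] after /ʂ/ (palatal → retroflex, matching retroflex); /c/ → [t] after /t͡s/ (palatal → alveolar, matching alveolar) — only place changes, and always toward the preceding segment.
Nothing changes in [vudteʂa]: there the adjacent consonants already agree in place (/t/ and /d/ are both alveolar), so this form is consistent with the same rule.
The trigger is the preceding segment, so the direction is progressive (perseverative).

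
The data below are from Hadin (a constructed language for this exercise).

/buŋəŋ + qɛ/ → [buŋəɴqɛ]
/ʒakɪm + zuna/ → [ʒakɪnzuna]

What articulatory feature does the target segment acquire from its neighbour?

Comparing underlying and surface forms, /ŋ/ → [ɴ] is the alternation; the neighbouring /q/ is constant.
The change velar → uvular matches the place of the following /q/, identifying this as place assimilation.
The other alternating form patterns the same way: /m/ → [n] before /z/ (bilabial → alveolar, matching alveolar) — only place changes, and always toward the following segment.

place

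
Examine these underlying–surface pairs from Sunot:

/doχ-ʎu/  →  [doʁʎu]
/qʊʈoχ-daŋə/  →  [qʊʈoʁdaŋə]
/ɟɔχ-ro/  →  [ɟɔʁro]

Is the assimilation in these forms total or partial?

Underlying /χ/ is realised as [ʁ] next to /ʎ/; /ʎ/ itself does not change.
The change voiceless → voiced matches the voicing of the following /ʎ/, identifying this as voicing assimilation.
Place and manner are unchanged, so the assimilation is partial, not total.
Checking the remaining alternations: /χ/ → [ʁ] before /d/ (voiceless → voiced, matching voiced); /χ/ → [ʁ] before /r/ (voiceless → voiced, matching voiced) — only voicing changes, and always toward the following segment.

partial assimilation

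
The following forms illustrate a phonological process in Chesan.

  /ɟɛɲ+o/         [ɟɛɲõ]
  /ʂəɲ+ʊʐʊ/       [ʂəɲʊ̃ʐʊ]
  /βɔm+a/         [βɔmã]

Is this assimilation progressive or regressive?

progressive

The vowel /o/ surfaces as nasalised [õ] next to the preceding nasal /ɲ/ — it has acquired the [+nasal] feature of its neighbour.
The other forms show the same pattern: /ʊ/ → [ʊ̃] after /ɲ/; /a/ → [ã] after /m/ — each time a vowel is nasalised next to a preceding nasal.
Because the conditioning nasal is to the left of the vowel that changes, the process is progressive (perseverative).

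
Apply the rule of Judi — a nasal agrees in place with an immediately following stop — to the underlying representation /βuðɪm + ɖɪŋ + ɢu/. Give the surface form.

[βuðɪɳɖɪɴɢu]

/m/ is a voiced bilabial nasal. The following trigger /ɖ/ is retroflex, so /m/ must become retroflex as well.
Changing only its place to retroflex gives [ɳ] — the voiced retroflex nasal.
At the second juncture, /ŋ/ likewise becomes [ɴ] adjacent to /ɢ/.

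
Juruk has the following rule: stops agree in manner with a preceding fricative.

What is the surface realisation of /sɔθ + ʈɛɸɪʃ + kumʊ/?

/ʈ/ is a voiceless retroflex stop. The preceding trigger /θ/ is a fricative, so /ʈ/ must become a fricative as well.
The voiceless retroflex fricative is [ʂ], so /ʈ/ → [ʂ].
At the second juncture, /k/ likewise becomes [x] adjacent to /ʃ/.

[sɔθʂɛɸɪʃxumʊ]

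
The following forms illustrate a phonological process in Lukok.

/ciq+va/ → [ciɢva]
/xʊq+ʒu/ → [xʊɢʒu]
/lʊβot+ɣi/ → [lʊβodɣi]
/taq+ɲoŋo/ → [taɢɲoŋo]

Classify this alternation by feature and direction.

Underlying /q/ is realised as [ɢ] next to /v/; /v/ itself does not change.
The change voiceless → voiced matches the voicing of the following /v/, identifying this as voicing assimilation.
Place and manner are unchanged, so the assimilation is partial, not total.
Checking the remaining alternations: /q/ → [ɢ] before /ʒ/ (voiceless → voiced, matching voiced); /t/ → [d] before /ɣ/ (voiceless → voiced, matching voiced); /q/ → [ɢ] before /ɲ/ (voiceless → voiced, matching voiced) — only voicing changes, and always toward the following segment.
The trigger is the following segment, so the direction is regressive (anticipatory).

regressive voicing assimilation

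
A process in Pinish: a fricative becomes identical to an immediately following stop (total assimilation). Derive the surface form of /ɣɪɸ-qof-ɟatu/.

/ɸ/ is the segment targeted by the rule; it sits immediately before /q/, so it assimilates completely and surfaces as [q].
At the second juncture, /f/ likewise becomes [ɟ] adjacent to /ɟ/.

[ɣɪqqoɟɟatu]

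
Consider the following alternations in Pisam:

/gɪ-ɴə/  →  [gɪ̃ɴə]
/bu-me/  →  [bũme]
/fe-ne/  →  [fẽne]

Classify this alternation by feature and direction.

regressive nasality assimilation (vowel nasalisation)

The vowel /ɪ/ surfaces as nasalised [ɪ̃] next to the following nasal /ɴ/ — it has acquired the [+nasal] feature of its neighbour.
Likewise in the remaining data: /u/ → [ũ] before /m/; /e/ → [ẽ] before /n/ — each time a vowel is nasalised next to a following nasal.
Because the conditioning nasal is to the right of the vowel that changes, the process is regressive (anticipatory).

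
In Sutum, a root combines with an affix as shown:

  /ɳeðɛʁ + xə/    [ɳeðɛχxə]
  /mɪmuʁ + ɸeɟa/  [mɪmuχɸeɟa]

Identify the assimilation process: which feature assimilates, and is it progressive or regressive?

regressive voicing assimilation

The segment that alternates is /ʁ/, which surfaces as [χ] when adjacent to /x/.
/ʁ/ is voiced while /x/ is voiceless; the output [χ] is voiceless, matching the trigger — so the feature that spreads is voicing.
Place and manner are unchanged, so the assimilation is partial, not total.
The same holds elsewhere in the data: /ʁ/ → [χ] before /ɸ/ (voiced → voiceless, matching voiceless) — only voicing changes, and always toward the following segment.
Since the segment that changes precedes the conditioning segment, the assimilation is regressive.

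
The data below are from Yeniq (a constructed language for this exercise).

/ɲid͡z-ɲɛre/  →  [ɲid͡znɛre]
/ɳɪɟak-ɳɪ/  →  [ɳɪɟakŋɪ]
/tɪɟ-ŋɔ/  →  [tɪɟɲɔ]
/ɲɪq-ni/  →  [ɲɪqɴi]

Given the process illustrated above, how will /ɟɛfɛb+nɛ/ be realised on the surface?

[ɟɛfɛbmɛ]

The data show progressive place assimilation: /ɲ/ → [n] after /d͡z/; /ɳ/ → [ŋ] after /k/; /ŋ/ → [ɲ] after /ɟ/; /n/ → [ɴ] after /q/. In each pair only place changes, matching the preceding consonant, while manner and voice stay constant.
The rule targets /n/ (voiced alveolar nasal), which sits after the trigger /b/ (bilabial).
The voiced bilabial nasal is [m], so /n/ → [m].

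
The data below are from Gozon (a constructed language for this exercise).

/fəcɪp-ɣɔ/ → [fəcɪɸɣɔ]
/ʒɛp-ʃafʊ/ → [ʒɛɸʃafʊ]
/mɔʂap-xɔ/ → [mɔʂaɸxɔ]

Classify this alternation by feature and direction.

Comparing underlying and surface forms, /p/ → [ɸ] is the alternation; the neighbouring /ɣ/ is constant.
The change stop → fricative matches the manner of the following /ɣ/, identifying this as manner assimilation.
Place and voice are unchanged, so the assimilation is partial, not total.
Checking the remaining alternations: /p/ → [ɸ] before /ʃ/ (stop → fricative, matching a fricative); /p/ → [ɸ] before /x/ (stop → fricative, matching a fricative) — only manner changes, and always toward the following segment.
The trigger is the following segment, so the direction is regressive (anticipatory).

regressive manner assimilation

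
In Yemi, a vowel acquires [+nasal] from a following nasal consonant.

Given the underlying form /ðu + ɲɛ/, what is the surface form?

/u/ sits next to the nasal /ɲ/ and is therefore nasalised to [ũ].

[ðũɲɛ]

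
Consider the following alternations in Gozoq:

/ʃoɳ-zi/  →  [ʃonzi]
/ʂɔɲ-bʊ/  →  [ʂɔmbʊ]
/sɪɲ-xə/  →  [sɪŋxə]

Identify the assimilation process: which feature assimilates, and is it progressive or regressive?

Comparing underlying and surface forms, /ɳ/ → [n] is the alternation; the neighbouring /z/ is constant.
/ɳ/ is retroflex while /z/ is alveolar; the output [n] is alveolar, matching the trigger — so the feature that spreads is place.
Manner and voice are unchanged, so the assimilation is partial, not total.
Checking the remaining alternations: /ɲ/ → [m] before /b/ (palatal → bilabial, matching bilabial); /ɲ/ → [ŋ] before /x/ (palatal → velar, matching velar) — only place changes, and always toward the following segment.
The trigger is the following segment, so the direction is regressive (anticipatory).

regressive place assimilation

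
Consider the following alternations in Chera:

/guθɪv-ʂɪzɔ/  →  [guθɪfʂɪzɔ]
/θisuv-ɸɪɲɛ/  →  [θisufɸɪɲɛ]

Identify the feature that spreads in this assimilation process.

The segment that alternates is /v/, which surfaces as [f] when adjacent to /ʂ/.
The change voiced → voiceless matches the voicing of the following /ʂ/, identifying this as voicing assimilation.
The other alternating form patterns the same way: /v/ → [f] before /ɸ/ (voiced → voiceless, matching voiceless) — only voicing changes, and always toward the following segment.

voicing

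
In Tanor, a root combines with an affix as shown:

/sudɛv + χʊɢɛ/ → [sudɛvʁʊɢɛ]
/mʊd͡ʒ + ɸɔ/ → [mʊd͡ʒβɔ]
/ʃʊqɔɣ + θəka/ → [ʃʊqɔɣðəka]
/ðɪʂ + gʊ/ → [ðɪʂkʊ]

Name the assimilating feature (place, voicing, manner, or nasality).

voicing

Comparing underlying and surface forms, /χ/ → [ʁ] is the alternation; the neighbouring /v/ is constant.
The change voiceless → voiced matches the voicing of the preceding /v/, identifying this as voicing assimilation.
Checking the remaining alternations: /ɸ/ → [β] after /d͡ʒ/ (voiceless → voiced, matching voiced); /θ/ → [ð] after /ɣ/ (voiceless → voiced, matching voiced); /g/ → [k] after /ʂ/ (voiced → voiceless, matching voiceless) — only voicing changes, and always toward the preceding segment.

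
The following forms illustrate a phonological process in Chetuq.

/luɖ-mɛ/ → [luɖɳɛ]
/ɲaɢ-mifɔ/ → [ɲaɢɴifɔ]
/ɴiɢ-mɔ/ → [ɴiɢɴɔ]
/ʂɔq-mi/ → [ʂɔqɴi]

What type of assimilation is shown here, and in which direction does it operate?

The segment that alternates is /m/, which surfaces as [ɳ] when adjacent to /ɖ/.
The change bilabial → retroflex matches the place of the preceding /ɖ/, identifying this as place assimilation.
Manner and voice are unchanged, so the assimilation is partial, not total.
The same holds elsewhere in the data: /m/ → [ɴ] after /ɢ/ (bilabial → uvular, matching uvular); /m/ → [ɴ] after /q/ (bilabial → uvular, matching uvular) — only place changes, and always toward the preceding segment.
The trigger is the preceding segment, so the direction is progressive (perseverative).

progressive place assimilation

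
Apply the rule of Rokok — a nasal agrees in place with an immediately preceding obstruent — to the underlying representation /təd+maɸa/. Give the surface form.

/m/ is a voiced bilabial nasal. The preceding trigger /d/ is alveolar, so /m/ must become alveolar as well.
Changing only its place to alveolar gives [n] — the voiced alveolar nasal.

[tədnaɸa]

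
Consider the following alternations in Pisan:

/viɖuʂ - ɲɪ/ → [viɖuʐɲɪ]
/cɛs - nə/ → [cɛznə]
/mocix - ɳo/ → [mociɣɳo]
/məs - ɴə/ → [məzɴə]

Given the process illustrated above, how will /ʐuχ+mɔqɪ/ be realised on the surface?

The data show regressive voicing assimilation: /ʂ/ → [ʐ] before /ɲ/; /s/ → [z] before /n/; /x/ → [ɣ] before /ɳ/; /s/ → [z] before /ɴ/. In each pair only voicing changes, matching the following consonant, while place and manner stay constant.
The rule targets /χ/ (voiceless uvular fricative), which sits before the trigger /m/ (voiced).
Changing only its voicing to voiced gives [ʁ] — the voiced uvular fricative.

[ʐuʁmɔqɪ]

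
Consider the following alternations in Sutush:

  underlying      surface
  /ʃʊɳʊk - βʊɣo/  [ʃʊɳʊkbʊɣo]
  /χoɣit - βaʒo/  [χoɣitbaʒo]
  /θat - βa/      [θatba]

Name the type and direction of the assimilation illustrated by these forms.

Comparing underlying and surface forms, /β/ → [b] is the alternation; the neighbouring /k/ is constant.
The change fricative → stop matches the manner of the preceding /k/, identifying this as manner assimilation.
Place and voice are unchanged, so the assimilation is partial, not total.
The same holds elsewhere in the data: /β/ → [b] after /t/ (fricative → stop, matching a stop) — only manner changes, and always toward the preceding segment.
Since the segment that changes follows the conditioning segment, the assimilation is progressive.

progressive manner assimilation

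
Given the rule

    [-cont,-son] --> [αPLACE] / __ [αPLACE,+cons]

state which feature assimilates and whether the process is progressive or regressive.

regressive place assimilation

The rule copies the place features (abbreviated [PLACE]) from the environment onto the target, so the assimilating feature is place.
The conditioning segment sits to the right of the focus bar, meaning the trigger follows the segment that changes — regressive assimilation.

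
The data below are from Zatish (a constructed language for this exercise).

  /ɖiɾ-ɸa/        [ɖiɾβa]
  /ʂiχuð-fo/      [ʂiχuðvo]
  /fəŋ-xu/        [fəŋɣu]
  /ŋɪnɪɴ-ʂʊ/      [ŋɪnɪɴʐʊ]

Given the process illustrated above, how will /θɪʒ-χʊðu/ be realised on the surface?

The data show progressive voicing assimilation: /ɸ/ → [β] after /ɾ/; /f/ → [v] after /ð/; /x/ → [ɣ] after /ŋ/; /ʂ/ → [ʐ] after /ɴ/. In each pair only voicing changes, matching the preceding consonant, while place and manner stay constant.
/χ/ is a voiceless uvular fricative. The preceding trigger /ʒ/ is voiced, so /χ/ must become voiced as well.
A voiced uvular fricative is [ʁ], so the surface segment is [ʁ].

[θɪʒʁʊðu]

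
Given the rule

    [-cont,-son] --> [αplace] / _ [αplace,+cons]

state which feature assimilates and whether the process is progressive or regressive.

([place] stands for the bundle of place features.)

regressive place assimilation

The shared variable α links the value of the place features (abbreviated [place]) on the target to the same value on the neighbouring segment, so place is the feature that assimilates.
Since the environment is written after the underscore, the trigger follows the target; the direction is regressive.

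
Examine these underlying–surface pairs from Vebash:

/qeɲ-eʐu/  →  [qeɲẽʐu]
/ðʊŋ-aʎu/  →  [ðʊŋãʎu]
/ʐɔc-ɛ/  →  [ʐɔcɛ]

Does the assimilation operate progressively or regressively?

The vowel /e/ surfaces as nasalised [ẽ] next to the preceding nasal /ɲ/ — it has acquired the [+nasal] feature of its neighbour.
Likewise in the remaining data: /a/ → [ã] after /ŋ/ — each time a vowel is nasalised next to a preceding nasal.
No change occurs in [ʐɔcɛ] because the vowel at the boundary is adjacent to an oral consonant, not a nasal (/ɛ/ next to /c/).
Because the conditioning nasal is to the left of the vowel that changes, the process is progressive (perseverative).

progressive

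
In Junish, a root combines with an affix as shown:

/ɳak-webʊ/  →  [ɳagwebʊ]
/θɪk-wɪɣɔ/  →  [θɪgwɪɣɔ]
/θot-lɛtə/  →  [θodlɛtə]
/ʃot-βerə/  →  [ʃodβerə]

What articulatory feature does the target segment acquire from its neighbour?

voicing

Underlying /k/ is realised as [g] next to /w/; /w/ itself does not change.
/k/ is voiceless while /w/ is voiced; the output [g] is voiced, matching the trigger — so the feature that spreads is voicing.
Checking the remaining alternations: /t/ → [d] before /l/ (voiceless → voiced, matching voiced); /t/ → [d] before /β/ (voiceless → voiced, matching voiced) — only voicing changes, and always toward the following segment.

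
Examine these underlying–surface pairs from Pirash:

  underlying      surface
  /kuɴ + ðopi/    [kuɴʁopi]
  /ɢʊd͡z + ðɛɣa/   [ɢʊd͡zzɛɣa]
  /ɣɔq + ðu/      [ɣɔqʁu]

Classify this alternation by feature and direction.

Comparing underlying and surface forms, /ð/ → [ʁ] is the alternation; the neighbouring /ɴ/ is constant.
The change dental → uvular matches the place of the preceding /ɴ/, identifying this as place assimilation.
Manner and voice are unchanged, so the assimilation is partial, not total.
Checking the remaining alternations: /ð/ → [z] after /d͡z/ (dental → alveolar, matching alveolar); /ð/ → [ʁ] after /q/ (dental → uvular, matching uvular) — only place changes, and always toward the preceding segment.
The trigger is the preceding segment, so the direction is progressive (perseverative).

progressive place assimilation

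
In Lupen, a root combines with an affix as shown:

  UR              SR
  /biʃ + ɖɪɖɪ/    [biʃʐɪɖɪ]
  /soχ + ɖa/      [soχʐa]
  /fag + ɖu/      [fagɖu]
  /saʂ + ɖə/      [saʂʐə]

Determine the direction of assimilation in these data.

progressive

The segment that alternates is /ɖ/, which surfaces as [ʐ] when adjacent to /ʃ/.
The change stop → fricative matches the manner of the preceding /ʃ/, identifying this as manner assimilation.
The same holds elsewhere in the data: /ɖ/ → [ʐ] after /χ/ (stop → fricative, matching a fricative); /ɖ/ → [ʐ] after /ʂ/ (stop → fricative, matching a fricative) — only manner changes, and always toward the preceding segment.
No alternation appears in [fagɖu]: there the adjacent consonants already agree in manner (/ɖ/ and /g/ are both stops), so this form is consistent with the same rule.
The trigger is the preceding segment, so the direction is progressive (perseverative).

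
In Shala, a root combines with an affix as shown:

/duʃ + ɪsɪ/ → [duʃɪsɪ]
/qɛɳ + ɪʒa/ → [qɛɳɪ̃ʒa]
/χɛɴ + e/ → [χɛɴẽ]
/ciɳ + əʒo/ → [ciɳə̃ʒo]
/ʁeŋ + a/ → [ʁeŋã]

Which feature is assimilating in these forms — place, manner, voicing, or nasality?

The vowel /ɪ/ surfaces as nasalised [ɪ̃] next to the preceding nasal /ɳ/ — it has acquired the [+nasal] feature of its neighbour.
Likewise in the remaining data: /e/ → [ẽ] after /ɴ/; /ə/ → [ə̃] after /ɳ/; /a/ → [ã] after /ŋ/ — each time a vowel is nasalised next to a preceding nasal.
No change occurs in [duʃɪsɪ] because the vowel at the boundary is adjacent to an oral consonant, not a nasal (/ɪ/ next to /ʃ/).

nasality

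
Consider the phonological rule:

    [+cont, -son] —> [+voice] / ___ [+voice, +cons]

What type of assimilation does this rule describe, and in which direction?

regressive voicing assimilation

The target ([+cont, -son], fricatives) acquires [+voice] next to a voiced consonant ([+voice, +cons]) — it takes on the voicing of its neighbour, so the feature that spreads is voicing.
Since the environment is written after the underscore, the trigger follows the target; the direction is regressive.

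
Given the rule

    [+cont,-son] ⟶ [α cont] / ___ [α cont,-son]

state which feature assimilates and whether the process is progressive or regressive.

The shared variable α links the value of [cont] on the target to that of the neighbouring obstruent. [cont] distinguishes stops from fricatives — a manner-of-articulation feature — so this is manner assimilation.
The conditioning segment sits to the right of the focus bar, meaning the trigger follows the segment that changes — regressive assimilation.

regressive manner assimilation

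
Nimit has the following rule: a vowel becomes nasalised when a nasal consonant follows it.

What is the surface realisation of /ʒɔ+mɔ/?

[ʒɔ̃mɔ]

The vowel /ɔ/ is adjacent to the following nasal /m/, so it acquires [+nasal] and surfaces as [ɔ̃].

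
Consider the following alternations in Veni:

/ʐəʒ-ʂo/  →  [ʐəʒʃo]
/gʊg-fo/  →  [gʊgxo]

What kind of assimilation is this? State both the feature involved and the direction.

progressive place assimilation

The segment that alternates is /ʂ/, which surfaces as [ʃ] when adjacent to /ʒ/.
/ʂ/ is retroflex while /ʒ/ is postalveolar; the output [ʃ] is postalveolar, matching the trigger — so the feature that spreads is place.
Manner and voice are unchanged, so the assimilation is partial, not total.
The same holds elsewhere in the data: /f/ → [x] after /g/ (labiodental → velar, matching velar) — only place changes, and always toward the preceding segment.
The trigger is the preceding segment, so the direction is progressive (perseverative).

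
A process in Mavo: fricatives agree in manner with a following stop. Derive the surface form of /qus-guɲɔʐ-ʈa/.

[qutguɲɔɖʈa]

/s/ is a voiceless alveolar fricative. The following trigger /g/ is a stop, so /s/ must become a stop as well.
Changing only its manner to stop gives [t] — the voiceless alveolar stop.
The same rule applies at the second boundary: /ʐ/ → [ɖ] next to /ʈ/.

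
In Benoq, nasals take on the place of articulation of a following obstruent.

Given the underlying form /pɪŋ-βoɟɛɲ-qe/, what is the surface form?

[pɪmβoɟɛɴqe]

/ŋ/ is a voiced velar nasal. The following trigger /β/ is bilabial, so /ŋ/ must become bilabial as well.
The voiced bilabial nasal is [m], so /ŋ/ → [m].
The same rule applies at the second boundary: /ɲ/ → [ɴ] next to /q/.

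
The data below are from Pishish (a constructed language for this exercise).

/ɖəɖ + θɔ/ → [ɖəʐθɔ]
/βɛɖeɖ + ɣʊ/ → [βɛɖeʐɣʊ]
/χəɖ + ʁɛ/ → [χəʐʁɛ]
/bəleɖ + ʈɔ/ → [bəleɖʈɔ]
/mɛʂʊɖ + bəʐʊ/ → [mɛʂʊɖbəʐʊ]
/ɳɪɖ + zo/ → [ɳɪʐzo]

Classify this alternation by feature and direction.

regressive manner assimilation

The segment that alternates is /ɖ/, which surfaces as [ʐ] when adjacent to /θ/.
/ɖ/ is a stop while /θ/ is a fricative; the output [ʐ] is a fricative, matching the trigger — so the feature that spreads is manner.
Place and voice are unchanged, so the assimilation is partial, not total.
Checking the remaining alternations: /ɖ/ → [ʐ] before /ɣ/ (stop → fricative, matching a fricative); /ɖ/ → [ʐ] before /ʁ/ (stop → fricative, matching a fricative); /ɖ/ → [ʐ] before /z/ (stop → fricative, matching a fricative) — only manner changes, and always toward the following segment.
Nothing changes in [bəleɖʈɔ], [mɛʂʊɖbəʐʊ]: there the adjacent consonants already agree in manner (/ɖ/ and /ʈ/ are both stops; /ɖ/ and /b/ are both stops), so these forms are consistent with the same rule.
The trigger is the following segment, so the direction is regressive (anticipatory).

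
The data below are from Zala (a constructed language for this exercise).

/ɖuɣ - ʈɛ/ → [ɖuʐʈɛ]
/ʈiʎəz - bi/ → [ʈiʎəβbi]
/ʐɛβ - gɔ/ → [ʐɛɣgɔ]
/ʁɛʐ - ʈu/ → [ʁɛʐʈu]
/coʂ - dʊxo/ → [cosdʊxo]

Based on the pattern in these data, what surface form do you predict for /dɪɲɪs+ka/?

The data show regressive place assimilation: /ɣ/ → [ʐ] before /ʈ/; /z/ → [β] before /b/; /β/ → [ɣ] before /g/; /ʂ/ → [s] before /d/. In each pair only place changes, matching the following consonant, while manner and voice stay constant.
Nothing changes in [ʁɛʐʈu]: there the adjacent consonants already agree in place (/ʐ/ and /ʈ/ are both retroflex), so this form is consistent with the same rule.
/s/ is a voiceless alveolar fricative. The following trigger /k/ is velar, so /s/ must become velar as well.
A voiceless velar fricative is [x], so the surface segment is [x].

[dɪɲɪxka]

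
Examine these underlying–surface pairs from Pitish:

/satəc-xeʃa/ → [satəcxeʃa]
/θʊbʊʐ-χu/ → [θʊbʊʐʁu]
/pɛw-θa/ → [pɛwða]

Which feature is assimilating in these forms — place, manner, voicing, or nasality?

voicing

The segment that alternates is /χ/, which surfaces as [ʁ] when adjacent to /ʐ/.
The change voiceless → voiced matches the voicing of the preceding /ʐ/, identifying this as voicing assimilation.
The other alternating form patterns the same way: /θ/ → [ð] after /w/ (voiceless → voiced, matching voiced) — only voicing changes, and always toward the preceding segment.
Nothing changes in [satəcxeʃa]: there the adjacent consonants already agree in voicing (/x/ and /c/ are both voiceless), so this form is consistent with the same rule.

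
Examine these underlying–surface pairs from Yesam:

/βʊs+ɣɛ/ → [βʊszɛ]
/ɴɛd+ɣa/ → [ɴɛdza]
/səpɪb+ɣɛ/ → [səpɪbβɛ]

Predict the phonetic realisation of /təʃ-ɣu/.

The data show progressive place assimilation: /ɣ/ → [z] after /s/; /ɣ/ → [z] after /d/; /ɣ/ → [β] after /b/. In each pair only place changes, matching the preceding consonant, while manner and voice stay constant.
The rule targets /ɣ/ (voiced velar fricative), which sits after the trigger /ʃ/ (postalveolar).
A voiced postalveolar fricative is [ʒ], so the surface segment is [ʒ].

[təʃʒu]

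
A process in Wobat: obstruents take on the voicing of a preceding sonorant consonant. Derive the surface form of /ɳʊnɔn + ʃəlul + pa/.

[ɳʊnɔnʒəlulba]

The rule targets /ʃ/ (voiceless postalveolar fricative), which sits after the trigger /n/ (voiced).
A voiced postalveolar fricative is [ʒ], so the surface segment is [ʒ].
The same rule applies at the second boundary: /p/ → [b] next to /l/.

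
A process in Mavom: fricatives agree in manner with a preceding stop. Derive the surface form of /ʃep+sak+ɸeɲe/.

[ʃeptakpeɲe]

The rule targets /s/ (voiceless alveolar fricative), which sits after the trigger /p/ (stop).
Changing only its manner to stop gives [t] — the voiceless alveolar stop.
The same rule applies at the second boundary: /ɸ/ → [p] next to /k/.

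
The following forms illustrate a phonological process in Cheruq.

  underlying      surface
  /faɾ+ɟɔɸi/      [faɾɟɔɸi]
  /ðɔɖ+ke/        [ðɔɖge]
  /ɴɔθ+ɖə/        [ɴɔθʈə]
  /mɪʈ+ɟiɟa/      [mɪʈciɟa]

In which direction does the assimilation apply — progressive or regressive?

Underlying /k/ is realised as [g] next to /ɖ/; /ɖ/ itself does not change.
/k/ is voiceless while /ɖ/ is voiced; the output [g] is voiced, matching the trigger — so the feature that spreads is voicing.
The other alternating forms pattern the same way: /ɖ/ → [ʈ] after /θ/ (voiced → voiceless, matching voiceless); /ɟ/ → [c] after /ʈ/ (voiced → voiceless, matching voiceless) — only voicing changes, and always toward the preceding segment.
No alternation appears in [faɾɟɔɸi]: there the adjacent consonants already agree in voicing (/ɟ/ and /ɾ/ are both voiced), so this form is consistent with the same rule.
Since the segment that changes follows the conditioning segment, the assimilation is progressive.

progressive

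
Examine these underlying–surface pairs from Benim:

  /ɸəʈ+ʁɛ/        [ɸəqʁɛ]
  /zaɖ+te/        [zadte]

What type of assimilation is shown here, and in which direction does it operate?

regressive place assimilation

Comparing underlying and surface forms, /ʈ/ → [q] is the alternation; the neighbouring /ʁ/ is constant.
/ʈ/ is retroflex while /ʁ/ is uvular; the output [q] is uvular, matching the trigger — so the feature that spreads is place.
Manner and voice are unchanged, so the assimilation is partial, not total.
The other alternating form patterns the same way: /ɖ/ → [d] before /t/ (retroflex → alveolar, matching alveolar) — only place changes, and always toward the following segment.
The trigger is the following segment, so the direction is regressive (anticipatory).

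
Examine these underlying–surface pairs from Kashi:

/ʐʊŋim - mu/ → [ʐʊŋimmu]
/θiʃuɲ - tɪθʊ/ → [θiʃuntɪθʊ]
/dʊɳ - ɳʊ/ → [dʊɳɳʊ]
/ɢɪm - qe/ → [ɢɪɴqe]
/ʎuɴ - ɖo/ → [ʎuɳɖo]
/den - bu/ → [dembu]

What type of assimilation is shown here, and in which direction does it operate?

regressive place assimilation

Comparing underlying and surface forms, /ɲ/ → [n] is the alternation; the neighbouring /t/ is constant.
The change palatal → alveolar matches the place of the following /t/, identifying this as place assimilation.
Manner and voice are unchanged, so the assimilation is partial, not total.
The other alternating forms pattern the same way: /m/ → [ɴ] before /q/ (bilabial → uvular, matching uvular); /ɴ/ → [ɳ] before /ɖ/ (uvular → retroflex, matching retroflex); /n/ → [m] before /b/ (alveolar → bilabial, matching bilabial) — only place changes, and always toward the following segment.
No alternation appears in [ʐʊŋimmu], [dʊɳɳʊ]: there the adjacent consonants already agree in place (/m/ and /m/ are both bilabial; /ɳ/ and /ɳ/ are both retroflex), so these forms are consistent with the same rule.
Since the segment that changes precedes the conditioning segment, the assimilation is regressive.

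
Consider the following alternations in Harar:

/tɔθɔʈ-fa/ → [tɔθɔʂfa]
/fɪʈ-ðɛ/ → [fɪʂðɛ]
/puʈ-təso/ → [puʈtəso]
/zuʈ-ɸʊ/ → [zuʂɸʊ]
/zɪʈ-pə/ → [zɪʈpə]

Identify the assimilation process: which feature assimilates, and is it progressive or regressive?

regressive manner assimilation

Underlying /ʈ/ is realised as [ʂ] next to /f/; /f/ itself does not change.
The change stop → fricative matches the manner of the following /f/, identifying this as manner assimilation.
Place and voice are unchanged, so the assimilation is partial, not total.
The same holds elsewhere in the data: /ʈ/ → [ʂ] before /ð/ (stop → fricative, matching a fricative); /ʈ/ → [ʂ] before /ɸ/ (stop → fricative, matching a fricative) — only manner changes, and always toward the following segment.
No alternation appears in [puʈtəso], [zɪʈpə]: there the adjacent consonants already agree in manner (/ʈ/ and /t/ are both stops; /ʈ/ and /p/ are both stops), so these forms are consistent with the same rule.
Since the segment that changes precedes the conditioning segment, the assimilation is regressive.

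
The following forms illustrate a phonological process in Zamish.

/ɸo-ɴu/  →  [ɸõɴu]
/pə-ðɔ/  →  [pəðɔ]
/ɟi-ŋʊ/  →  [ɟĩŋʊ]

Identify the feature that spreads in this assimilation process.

nasality

The vowel /o/ surfaces as nasalised [õ] next to the following nasal /ɴ/ — it has acquired the [+nasal] feature of its neighbour.
Likewise in the remaining data: /i/ → [ĩ] before /ŋ/ — each time a vowel is nasalised next to a following nasal.
No change occurs in [pəðɔ] because the vowel at the boundary is adjacent to an oral consonant, not a nasal (/ə/ next to /ð/).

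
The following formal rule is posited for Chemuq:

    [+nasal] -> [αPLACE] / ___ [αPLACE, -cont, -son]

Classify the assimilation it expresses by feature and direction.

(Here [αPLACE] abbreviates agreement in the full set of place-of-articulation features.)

regressive place assimilation

The shared variable α links the value of the place features (abbreviated [PLACE]) on the target to the same value on the neighbouring segment, so place is the feature that assimilates.
The conditioning segment sits to the right of the focus bar, meaning the trigger follows the segment that changes — regressive assimilation.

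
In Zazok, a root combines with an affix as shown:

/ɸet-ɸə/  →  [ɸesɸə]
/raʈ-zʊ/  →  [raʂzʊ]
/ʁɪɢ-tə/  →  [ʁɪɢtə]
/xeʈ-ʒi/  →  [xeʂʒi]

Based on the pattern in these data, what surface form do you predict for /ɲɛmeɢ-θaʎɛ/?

The data show regressive manner assimilation: /t/ → [s] before /ɸ/; /ʈ/ → [ʂ] before /z/; /ʈ/ → [ʂ] before /ʒ/. In each pair only manner changes, matching the following consonant, while place and voice stay constant.
Nothing changes in [ʁɪɢtə]: there the adjacent consonants already agree in manner (/ɢ/ and /t/ are both stops), so this form is consistent with the same rule.
The rule targets /ɢ/ (voiced uvular stop), which sits before the trigger /θ/ (fricative).
The voiced uvular fricative is [ʁ], so /ɢ/ → [ʁ].

[ɲɛmeʁθaʎɛ]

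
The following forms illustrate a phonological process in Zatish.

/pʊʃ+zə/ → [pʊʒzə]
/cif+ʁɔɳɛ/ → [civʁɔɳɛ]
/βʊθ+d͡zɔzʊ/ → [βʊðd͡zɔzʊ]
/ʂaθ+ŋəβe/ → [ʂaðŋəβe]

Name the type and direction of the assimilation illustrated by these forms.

regressive voicing assimilation

Comparing underlying and surface forms, /ʃ/ → [ʒ] is the alternation; the neighbouring /z/ is constant.
/ʃ/ is voiceless while /z/ is voiced; the output [ʒ] is voiced, matching the trigger — so the feature that spreads is voicing.
Place and manner are unchanged, so the assimilation is partial, not total.
The other alternating forms pattern the same way: /f/ → [v] before /ʁ/ (voiceless → voiced, matching voiced); /θ/ → [ð] before /d͡z/ (voiceless → voiced, matching voiced); /θ/ → [ð] before /ŋ/ (voiceless → voiced, matching voiced) — only voicing changes, and always toward the following segment.
Since the segment that changes precedes the conditioning segment, the assimilation is regressive.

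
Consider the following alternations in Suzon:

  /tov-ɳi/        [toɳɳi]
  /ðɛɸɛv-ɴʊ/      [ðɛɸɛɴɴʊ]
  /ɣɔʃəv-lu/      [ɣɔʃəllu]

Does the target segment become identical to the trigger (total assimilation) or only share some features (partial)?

Underlying /v/ is realised as [ɳ] next to /ɳ/; /ɳ/ itself does not change.
The output [ɳ] is identical to the trigger /ɳ/ — every feature (place, manner, voicing) has been copied — so this is total assimilation.
The remaining alternations confirm this: /v/ → [ɴ] before /ɴ/; /v/ → [l] before /l/ — in each case the output is a copy of the following consonant.

total assimilation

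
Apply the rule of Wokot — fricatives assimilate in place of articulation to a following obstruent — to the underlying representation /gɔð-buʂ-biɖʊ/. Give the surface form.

[gɔβbuɸbiɖʊ]

The rule targets /ð/ (voiced dental fricative), which sits before the trigger /b/ (bilabial).
Changing only its place to bilabial gives [β] — the voiced bilabial fricative.
At the second juncture, /ʂ/ likewise becomes [ɸ] adjacent to /b/.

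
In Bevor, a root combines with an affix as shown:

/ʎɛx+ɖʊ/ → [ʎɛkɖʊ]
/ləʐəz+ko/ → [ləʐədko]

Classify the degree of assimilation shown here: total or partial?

partial assimilation

The segment that alternates is /x/, which surfaces as [k] when adjacent to /ɖ/.
/x/ is a fricative while /ɖ/ is a stop; the output [k] is a stop, matching the trigger — so the feature that spreads is manner.
Place and voice are unchanged, so the assimilation is partial, not total.
The other alternating form patterns the same way: /z/ → [d] before /k/ (fricative → stop, matching a stop) — only manner changes, and always toward the following segment.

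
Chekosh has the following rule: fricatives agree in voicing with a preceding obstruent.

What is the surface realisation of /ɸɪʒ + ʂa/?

[ɸɪʒʐa]

The rule targets /ʂ/ (voiceless retroflex fricative), which sits after the trigger /ʒ/ (voiced).
Changing only its voicing to voiced gives [ʐ] — the voiced retroflex fricative.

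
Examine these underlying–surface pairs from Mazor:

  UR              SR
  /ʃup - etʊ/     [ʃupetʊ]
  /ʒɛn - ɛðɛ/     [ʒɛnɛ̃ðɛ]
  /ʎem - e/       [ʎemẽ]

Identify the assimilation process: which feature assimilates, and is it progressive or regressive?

progressive nasality assimilation (vowel nasalisation)

The vowel /ɛ/ surfaces as nasalised [ɛ̃] next to the preceding nasal /n/ — it has acquired the [+nasal] feature of its neighbour.
The other form shows the same pattern: /e/ → [ẽ] after /m/ — each time a vowel is nasalised next to a preceding nasal.
No change occurs in [ʃupetʊ] because the vowel at the boundary is adjacent to an oral consonant, not a nasal (/e/ next to /p/).
Because the conditioning nasal is to the left of the vowel that changes, the process is progressive (perseverative).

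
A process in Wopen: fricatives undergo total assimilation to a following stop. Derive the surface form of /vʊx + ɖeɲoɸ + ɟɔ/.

[vʊɖɖeɲoɟɟɔ]

/x/ is the segment targeted by the rule; it sits immediately before /ɖ/, so it assimilates completely and surfaces as [ɖ].
At the second juncture, /ɸ/ likewise becomes [ɟ] adjacent to /ɟ/.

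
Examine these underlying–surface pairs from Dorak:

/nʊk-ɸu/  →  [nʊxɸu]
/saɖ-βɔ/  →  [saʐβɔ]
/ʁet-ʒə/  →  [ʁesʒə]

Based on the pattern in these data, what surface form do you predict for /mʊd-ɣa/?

The data show regressive manner assimilation: /k/ → [x] before /ɸ/; /ɖ/ → [ʐ] before /β/; /t/ → [s] before /ʒ/. In each pair only manner changes, matching the following consonant, while place and voice stay constant.
The rule targets /d/ (voiced alveolar stop), which sits before the trigger /ɣ/ (fricative).
The voiced alveolar fricative is [z], so /d/ → [z].

[mʊzɣa]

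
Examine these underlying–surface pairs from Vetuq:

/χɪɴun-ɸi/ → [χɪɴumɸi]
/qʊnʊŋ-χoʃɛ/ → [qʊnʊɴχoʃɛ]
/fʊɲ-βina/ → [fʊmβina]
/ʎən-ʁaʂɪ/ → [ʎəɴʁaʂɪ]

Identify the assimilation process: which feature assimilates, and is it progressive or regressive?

regressive place assimilation

Comparing underlying and surface forms, /n/ → [m] is the alternation; the neighbouring /ɸ/ is constant.
/n/ is alveolar while /ɸ/ is bilabial; the output [m] is bilabial, matching the trigger — so the feature that spreads is place.
Manner and voice are unchanged, so the assimilation is partial, not total.
The other alternating forms pattern the same way: /ŋ/ → [ɴ] before /χ/ (velar → uvular, matching uvular); /ɲ/ → [m] before /β/ (palatal → bilabial, matching bilabial); /n/ → [ɴ] before /ʁ/ (alveolar → uvular, matching uvular) — only place changes, and always toward the following segment.
Since the segment that changes precedes the conditioning segment, the assimilation is regressive.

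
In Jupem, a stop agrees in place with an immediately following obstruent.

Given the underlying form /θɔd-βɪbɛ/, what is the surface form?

The rule targets /d/ (voiced alveolar stop), which sits before the trigger /β/ (bilabial).
The voiced bilabial stop is [b], so /d/ → [b].

[θɔbβɪbɛ]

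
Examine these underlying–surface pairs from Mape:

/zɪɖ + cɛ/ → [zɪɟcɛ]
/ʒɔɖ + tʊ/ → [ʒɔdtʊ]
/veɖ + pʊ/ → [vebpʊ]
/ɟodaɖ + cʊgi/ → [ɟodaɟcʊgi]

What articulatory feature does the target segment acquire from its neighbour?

The segment that alternates is /ɖ/, which surfaces as [ɟ] when adjacent to /c/.
The change retroflex → palatal matches the place of the following /c/, identifying this as place assimilation.
The same holds elsewhere in the data: /ɖ/ → [d] before /t/ (retroflex → alveolar, matching alveolar); /ɖ/ → [b] before /p/ (retroflex → bilabial, matching bilabial) — only place changes, and always toward the following segment.

place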